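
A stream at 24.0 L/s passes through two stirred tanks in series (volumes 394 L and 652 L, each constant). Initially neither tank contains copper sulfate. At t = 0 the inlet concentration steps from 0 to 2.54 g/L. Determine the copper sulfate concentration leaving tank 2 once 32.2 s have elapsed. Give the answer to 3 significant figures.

Each tank obeys Vᵢ dCᵢ/dt = Q(Cᵢ₋₁ − Cᵢ), so τᵢ = Vᵢ/Q.
τ₁ = 394/24.0 = 16.417 s; τ₂ = 652/24.0 = 27.167 s.
Solving the cascade with C₁(0)=C₂(0)=0 gives C₂(t) = C_in[1 − (τ₁ e^(−t/τ₁) − τ₂ e^(−t/τ₂))/(τ₁ − τ₂)].
At t = 32.2: e^(−t/τ₁) = 0.14066, e^(−t/τ₂) = 0.30566.
C₂ = 2.54·[1 − (16.417·0.14066 − 27.167·0.30566)/(-10.750)] = 2.54·0.44236 = 1.1236 g/L.

1.12 g/L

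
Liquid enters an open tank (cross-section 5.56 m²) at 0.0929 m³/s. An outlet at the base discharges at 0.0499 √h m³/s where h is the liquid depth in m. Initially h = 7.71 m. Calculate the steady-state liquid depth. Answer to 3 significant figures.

A dh/dt = Q_in − 0.0499 √h. Steady state requires inflow = outflow:
Q_in = 0.0499 √h_ss ⇒ √h_ss = 0.0929/0.0499 = 1.8617.
h_ss = 1.8617² = 3.4660 m. (Since h₀ = 7.71 m > h_ss, the level will fall toward this value.)

3.47 m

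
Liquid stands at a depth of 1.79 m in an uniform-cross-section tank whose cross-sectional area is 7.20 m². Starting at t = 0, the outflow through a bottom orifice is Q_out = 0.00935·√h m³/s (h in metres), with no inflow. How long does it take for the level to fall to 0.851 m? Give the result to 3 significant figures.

640 s

With no inflow, A dh/dt = −0.00935 √h.
This is separable: 2 d(√h)/dt = −0.00935/A, so √h = √h₀ − (0.00935/(2A)) t.
t = 2A(√h₀ − √h)/0.00935 = 2·7.20·(√1.79 − √0.851)/0.00935
  = 14.400 × (1.3379 − 0.92250) / 0.00935 = 639.78 s.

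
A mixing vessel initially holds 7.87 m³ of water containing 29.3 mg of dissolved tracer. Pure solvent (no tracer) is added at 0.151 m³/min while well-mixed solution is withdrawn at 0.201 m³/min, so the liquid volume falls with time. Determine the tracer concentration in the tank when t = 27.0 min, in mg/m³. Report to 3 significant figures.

Total volume: dV/dt = Q_in − Q_out = -0.050000 m³/min, so V(t) = 7.87 − 0.050000 t and V(27.0) = 6.5200 m³.
Species balance (pure solvent in): dm/dt = −Q_out · m/V(t).
Separate: dm/m = −Q_out dt/V(t) ⇒ ln(m/m₀) = −(Q_out/(Q_in−Q_out)) ln(V/V₀).
m = m₀ (V₀/V)^(Q_out/(Q_in−Q_out)) = 29.3 × (7.87/6.5200)^(-4.0200) = 13.751 mg.
C = m/V = 13.751/6.5200 = 2.1090 mg/m³.

2.11 mg/m³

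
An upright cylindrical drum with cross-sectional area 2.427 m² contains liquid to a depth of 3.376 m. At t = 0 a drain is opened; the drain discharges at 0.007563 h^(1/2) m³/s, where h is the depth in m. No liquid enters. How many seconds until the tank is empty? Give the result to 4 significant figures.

With no inflow, A dh/dt = −0.007563 √h.
This is separable: 2 d(√h)/dt = −0.007563/A, so √h = √h₀ − (0.007563/(2A)) t.
Set h = 0: 2√h₀ = (0.007563/A) t_empty ⇒ t_empty = 2A√h₀/0.007563.
t_empty = 2·2.427·√3.376/0.007563 = 4.85400·1.83739/0.007563 = 1179.25 s.

1179 s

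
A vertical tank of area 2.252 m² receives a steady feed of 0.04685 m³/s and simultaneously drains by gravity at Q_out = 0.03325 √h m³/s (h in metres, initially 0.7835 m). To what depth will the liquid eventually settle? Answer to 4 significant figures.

A dh/dt = Q_in − 0.03325 √h. Steady state requires inflow = outflow:
Q_in = 0.03325 √h_ss ⇒ √h_ss = 0.04685/0.03325 = 1.40902.
h_ss = 1.40902² = 1.98534 m. (Since h₀ = 0.7835 m < h_ss, the level will rise toward this value.)

1.985 m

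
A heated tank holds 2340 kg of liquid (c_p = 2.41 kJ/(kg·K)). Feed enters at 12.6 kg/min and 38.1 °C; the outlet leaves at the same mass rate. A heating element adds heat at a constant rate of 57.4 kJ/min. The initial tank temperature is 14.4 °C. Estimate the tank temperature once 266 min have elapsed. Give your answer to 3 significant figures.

M c_p dT/dt = ṁ c_p (T_in − T) + Q̇.
Rearrange: dT/dt = (T_ss − T)/τ with τ = M/ṁ = 185.71 min and T_ss = T_in + Q̇/(ṁ c_p) = 39.990 °C.
Integrating: T(t) = T_ss + (T₀ − T_ss) e^(−t/τ).
T(266) = 39.990 + (-25.590)·e^(−266/185.71) = 39.990 + (-25.590)·0.23876 = 33.880 °C.

33.9 °C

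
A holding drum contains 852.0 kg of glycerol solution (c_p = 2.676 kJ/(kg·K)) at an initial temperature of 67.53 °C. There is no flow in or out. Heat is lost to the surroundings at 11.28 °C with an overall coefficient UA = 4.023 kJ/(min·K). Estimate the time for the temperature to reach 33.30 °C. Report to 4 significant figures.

531.5 min

Lumped-capacitance energy balance: M c_p dT/dt = UA(T_amb − T).
τ = M c_p/UA = 566.729 min; T_ss = T_amb = 11.2800 °C.
T(t) = T_ss + (T₀ − T_ss)e^(−t/τ); set T = 33.30:
t = −τ ln[(T − T_ss)/(T₀ − T_ss)] = −566.729 · ln(0.391467) = 531.510 min.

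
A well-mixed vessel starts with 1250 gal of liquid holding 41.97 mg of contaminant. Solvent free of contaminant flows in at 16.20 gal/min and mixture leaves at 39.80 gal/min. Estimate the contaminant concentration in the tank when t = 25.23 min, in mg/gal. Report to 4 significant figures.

Let m(t) be the amount of contaminant. Volume: V(t) = V₀ + (Q_in − Q_out) t = 1250 − 23.6000 t; V(25.23) = 654.572 gal.
No contaminant enters, so dm/dt = −Q_out · (m/V).
dm/m = −Q_out dt/(V₀ − 23.6000 t); integrating gives ln(m/m₀) = −(Q_out/(Q_in−Q_out)) ln(V/V₀).
m = m₀ (V₀/V)^(Q_out/(Q_in−Q_out)) = 41.97 × (1250/654.572)^(-1.68644) = 14.0971 mg.
C = m/V = 14.0971/654.572 = 0.0215363 mg/gal.

0.02154 mg/gal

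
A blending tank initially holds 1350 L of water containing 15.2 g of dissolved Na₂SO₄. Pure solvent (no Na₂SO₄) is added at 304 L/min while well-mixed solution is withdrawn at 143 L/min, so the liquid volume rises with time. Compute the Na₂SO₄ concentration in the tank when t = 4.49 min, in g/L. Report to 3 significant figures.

Let m(t) be the amount of Na₂SO₄. Volume: V(t) = V₀ + (Q_in − Q_out) t = 1350 + 161.00 t; V(4.49) = 2072.9 L.
No Na₂SO₄ enters, so dm/dt = −Q_out · (m/V).
dm/m = −Q_out dt/(V₀ + 161.00 t); integrating gives ln(m/m₀) = −(Q_out/(Q_in−Q_out)) ln(V/V₀).
m = m₀ (V₀/V)^(Q_out/(Q_in−Q_out)) = 15.2 × (1350/2072.9)^(0.88820) = 10.385 g.
C = m/V = 10.385/2072.9 = 0.0050101 g/L.

0.00501 g/L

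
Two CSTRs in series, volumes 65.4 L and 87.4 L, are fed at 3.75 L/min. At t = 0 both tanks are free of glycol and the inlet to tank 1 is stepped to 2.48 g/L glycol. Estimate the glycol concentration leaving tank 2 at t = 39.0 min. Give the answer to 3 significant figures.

1.42 g/L

Each tank obeys Vᵢ dCᵢ/dt = Q(Cᵢ₋₁ − Cᵢ), so τᵢ = Vᵢ/Q.
τ₁ = 65.4/3.75 = 17.440 min; τ₂ = 87.4/3.75 = 23.307 min.
Tank 1: C₁ = C_in(1 − e^(−t/τ₁)). Tank 2 (τ₁ ≠ τ₂): C₂ = C_in[1 − (τ₁ e^(−t/τ₁) − τ₂ e^(−t/τ₂))/(τ₁ − τ₂)].
At t = 39.0: e^(−t/τ₁) = 0.10686, e^(−t/τ₂) = 0.18762.
C₂ = 2.48·[1 − (17.440·0.10686 − 23.307·0.18762)/(-5.8667)] = 2.48·0.57230 = 1.4193 g/L.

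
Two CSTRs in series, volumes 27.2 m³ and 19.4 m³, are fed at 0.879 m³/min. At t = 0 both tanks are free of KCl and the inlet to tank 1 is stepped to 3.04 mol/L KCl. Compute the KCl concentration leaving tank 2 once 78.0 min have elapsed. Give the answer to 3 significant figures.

Time constants: τᵢ = Vᵢ/Q for each well-mixed tank.
τ₁ = 27.2/0.879 = 30.944 min; τ₂ = 19.4/0.879 = 22.071 min.
Tank 1: C₁ = C_in(1 − e^(−t/τ₁)). Tank 2 (τ₁ ≠ τ₂): C₂ = C_in[1 − (τ₁ e^(−t/τ₁) − τ₂ e^(−t/τ₂))/(τ₁ − τ₂)].
At t = 78.0: e^(−t/τ₁) = 0.080406, e^(−t/τ₂) = 0.029184.
C₂ = 3.04·[1 − (30.944·0.080406 − 22.071·0.029184)/(8.8737)] = 3.04·0.79220 = 2.4083 mol/L.

2.41 mol/L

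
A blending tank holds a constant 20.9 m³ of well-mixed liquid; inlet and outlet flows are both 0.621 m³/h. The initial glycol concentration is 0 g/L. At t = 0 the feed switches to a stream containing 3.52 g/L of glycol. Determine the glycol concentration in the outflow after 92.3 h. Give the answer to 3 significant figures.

3.29 g/L

Mass balance on the solute (V constant): V dC/dt = Q(C_in − C).
Rewrite as dC/dt + C/τ = C_in/τ, τ = V/Q = 33.655 h.
C approaches C_in exponentially: C(t) = C_in + (C₀ − C_in) e^(−t/τ).
C(92.3) = 3.52 + (0 − 3.52)·e^(−92.3/33.655) = 3.52 + (-3.5200)·0.064409 = 3.2933 g/L.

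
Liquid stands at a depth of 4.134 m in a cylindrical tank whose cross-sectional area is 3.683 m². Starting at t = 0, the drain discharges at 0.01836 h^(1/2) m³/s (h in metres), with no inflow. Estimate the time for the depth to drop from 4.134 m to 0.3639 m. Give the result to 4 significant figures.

573.7 s

A dh/dt = −Q_out = −0.01836 √h.
Separate and integrate: 2(√h − √h₀) = −(0.01836/A) t.
t = 2A(√h₀ − √h)/0.01836 = 2·3.683·(√4.134 − √0.3639)/0.01836
  = 7.36600 × (2.03322 − 0.603241) / 0.01836 = 573.707 s.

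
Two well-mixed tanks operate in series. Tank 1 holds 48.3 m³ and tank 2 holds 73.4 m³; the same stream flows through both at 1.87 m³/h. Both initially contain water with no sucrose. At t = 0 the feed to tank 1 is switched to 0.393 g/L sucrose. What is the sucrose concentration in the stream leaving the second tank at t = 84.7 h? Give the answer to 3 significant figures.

0.289 g/L

Each tank obeys Vᵢ dCᵢ/dt = Q(Cᵢ₋₁ − Cᵢ), so τᵢ = Vᵢ/Q.
τ₁ = 48.3/1.87 = 25.829 h; τ₂ = 73.4/1.87 = 39.251 h.
Solving the cascade with C₁(0)=C₂(0)=0 gives C₂(t) = C_in[1 − (τ₁ e^(−t/τ₁) − τ₂ e^(−t/τ₂))/(τ₁ − τ₂)].
At t = 84.7: e^(−t/τ₁) = 0.037656, e^(−t/τ₂) = 0.11557.
C₂ = 0.393·[1 − (25.829·0.037656 − 39.251·0.11557)/(-13.422)] = 0.393·0.73450 = 0.28866 g/L.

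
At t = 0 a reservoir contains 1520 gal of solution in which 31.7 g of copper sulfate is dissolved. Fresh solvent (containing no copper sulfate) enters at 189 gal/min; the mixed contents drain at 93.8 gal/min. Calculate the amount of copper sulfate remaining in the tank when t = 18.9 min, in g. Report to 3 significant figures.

Total volume: dV/dt = Q_in − Q_out = 95.200 gal/min, so V(t) = 1520 + 95.200 t and V(18.9) = 3319.3 gal.
Solute balance: dm/dt = 0 − Q_out C = −Q_out m/V(t).
Separate: dm/m = −Q_out dt/V(t) ⇒ ln(m/m₀) = −(Q_out/(Q_in−Q_out)) ln(V/V₀).
m = m₀ (V₀/V)^(Q_out/(Q_in−Q_out)) = 31.7 × (1520/3319.3)^(0.98529) = 14.684 g.

14.7 g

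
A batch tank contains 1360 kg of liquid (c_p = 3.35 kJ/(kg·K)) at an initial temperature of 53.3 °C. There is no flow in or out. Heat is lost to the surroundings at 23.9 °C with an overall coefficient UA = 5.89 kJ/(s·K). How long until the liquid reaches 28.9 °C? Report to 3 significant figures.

1370 s

M c_p dT/dt = −UA(T − T_amb).
τ = M c_p/UA = 773.51 s; T_ss = T_amb = 23.900 °C.
T(t) = T_ss + (T₀ − T_ss)e^(−t/τ); set T = 28.9:
t = −τ ln[(T − T_ss)/(T₀ − T_ss)] = −773.51 · ln(0.17007) = 1370.3 s.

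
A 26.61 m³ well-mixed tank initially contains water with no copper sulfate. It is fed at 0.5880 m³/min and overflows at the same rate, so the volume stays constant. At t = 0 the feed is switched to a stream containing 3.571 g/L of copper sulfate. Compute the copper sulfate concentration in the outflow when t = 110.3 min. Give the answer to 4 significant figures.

3.259 g/L

Mass balance on the solute (V constant): V dC/dt = Q(C_in − C).
Rewrite as dC/dt + C/τ = C_in/τ, τ = V/Q = 45.2551 min.
C approaches C_in exponentially: C(t) = C_in + (C₀ − C_in) e^(−t/τ).
C(110.3) = 3.571 + (0 − 3.571)·e^(−110.3/45.2551) = 3.571 + (-3.57100)·0.0873970 = 3.25891 g/L.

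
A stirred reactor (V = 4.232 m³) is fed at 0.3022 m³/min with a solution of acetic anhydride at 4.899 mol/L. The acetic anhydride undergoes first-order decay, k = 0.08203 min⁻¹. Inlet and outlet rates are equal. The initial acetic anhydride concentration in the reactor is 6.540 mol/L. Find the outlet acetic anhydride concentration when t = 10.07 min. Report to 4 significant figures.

3.189 mol/L

Species balance: V dC/dt = Q C_in − Q C − k V C.
This is linear with rate a = Q/V + k = 0.153438 min⁻¹.
C_ss = Q C_in/(Q + kV) = 2.27993 mol/L; C(t) = C_ss + (C₀ − C_ss) e^(−a t).
C(10.07) = 2.27993 + (4.26007)·e^(−0.153438·10.07) = 2.27993 + (4.26007)·0.213285 = 3.18854 mol/L.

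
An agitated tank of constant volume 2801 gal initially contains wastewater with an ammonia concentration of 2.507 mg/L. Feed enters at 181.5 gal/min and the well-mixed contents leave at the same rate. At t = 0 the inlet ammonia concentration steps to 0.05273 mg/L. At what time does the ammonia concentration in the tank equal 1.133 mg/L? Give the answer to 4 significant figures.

Species balance: V dC/dt = Q(C_in − C) ⇒ τ = V/Q = 15.4325 min.
C(t) = C_in + (C₀ − C_in) e^(−t/τ). Set C = 1.133 and solve for t:
e^(−t/τ) = (C − C_in)/(C₀ − C_in) = (1.133 − 0.05273)/(2.507 − 0.05273) = 0.440159
t = −τ ln(…) = 15.4325 × 0.820618 = 12.6642 min.

12.66 min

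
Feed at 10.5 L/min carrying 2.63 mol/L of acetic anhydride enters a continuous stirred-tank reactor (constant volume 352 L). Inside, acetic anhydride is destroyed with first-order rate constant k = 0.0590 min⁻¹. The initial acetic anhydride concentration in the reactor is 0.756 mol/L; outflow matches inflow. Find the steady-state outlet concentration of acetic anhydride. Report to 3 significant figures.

0.883 mol/L

V dC/dt = Q(C_in − C) − k V C.
At steady state: 0 = Q C_in − (Q + kV) C_ss, so C_ss = Q C_in/(Q + kV).
C_ss = 10.5·2.63/(10.5 + 0.0590·352) = 27.615/31.268 = 0.88317 mol/L.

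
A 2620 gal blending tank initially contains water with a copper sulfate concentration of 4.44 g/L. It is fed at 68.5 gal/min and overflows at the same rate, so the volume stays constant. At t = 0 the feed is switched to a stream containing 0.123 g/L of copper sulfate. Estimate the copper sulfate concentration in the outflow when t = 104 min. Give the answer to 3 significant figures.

0.408 g/L

Species balance on the tank: V dC/dt = Q(C_in − C).
Rewrite as dC/dt + C/τ = C_in/τ, τ = V/Q = 38.248 min.
Integrating: C(t) = C_in + (C₀ − C_in) e^(−t/τ).
C(104) = 0.123 + (4.44 − 0.123)·e^(−104/38.248) = 0.123 + (4.3170)·0.065935 = 0.40764 g/L.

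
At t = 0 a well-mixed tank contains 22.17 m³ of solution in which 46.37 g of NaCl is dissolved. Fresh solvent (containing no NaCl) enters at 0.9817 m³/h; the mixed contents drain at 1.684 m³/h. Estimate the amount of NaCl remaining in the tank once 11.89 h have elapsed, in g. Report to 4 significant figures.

Let m(t) be the amount of NaCl. Volume: V(t) = V₀ + (Q_in − Q_out) t = 22.17 − 0.702300 t; V(11.89) = 13.8197 m³.
Species balance (pure solvent in): dm/dt = −Q_out · m/V(t).
dm/m = −Q_out dt/(V₀ − 0.702300 t); integrating gives ln(m/m₀) = −(Q_out/(Q_in−Q_out)) ln(V/V₀).
m = m₀ (V₀/V)^(Q_out/(Q_in−Q_out)) = 46.37 × (22.17/13.8197)^(-2.39784) = 14.9292 g.

14.93 g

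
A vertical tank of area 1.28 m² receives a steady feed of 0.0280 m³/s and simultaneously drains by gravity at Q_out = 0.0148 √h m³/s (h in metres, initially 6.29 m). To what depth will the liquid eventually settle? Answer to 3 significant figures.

3.58 m

Accumulation of liquid (constant cross-section A): A dh/dt = Q_in − 0.0148 √h. At steady state dh/dt = 0:
Q_in = 0.0148 √h_ss ⇒ √h_ss = 0.0280/0.0148 = 1.8919.
h_ss = 1.8919² = 3.5793 m. (Since h₀ = 6.29 m > h_ss, the level will fall toward this value.)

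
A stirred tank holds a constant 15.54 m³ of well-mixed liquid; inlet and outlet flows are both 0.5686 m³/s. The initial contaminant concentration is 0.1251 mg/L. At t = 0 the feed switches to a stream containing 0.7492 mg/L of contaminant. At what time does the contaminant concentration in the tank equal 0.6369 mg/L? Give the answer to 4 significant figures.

46.88 s

Species balance: V dC/dt = Q(C_in − C) ⇒ τ = V/Q = 27.3303 s.
C(t) = C_in + (C₀ − C_in) e^(−t/τ). Set C = 0.6369 and solve for t:
e^(−t/τ) = (C − C_in)/(C₀ − C_in) = (0.6369 − 0.7492)/(0.1251 − 0.7492) = 0.179939
t = −τ ln(…) = 27.3303 × 1.71514 = 46.8752 s.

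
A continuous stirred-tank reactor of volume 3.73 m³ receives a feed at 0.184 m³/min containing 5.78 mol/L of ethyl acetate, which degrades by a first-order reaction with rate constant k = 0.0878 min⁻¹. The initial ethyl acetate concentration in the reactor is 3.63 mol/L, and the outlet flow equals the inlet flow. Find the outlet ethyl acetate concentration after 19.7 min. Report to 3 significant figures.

Species balance: V dC/dt = Q C_in − Q C − k V C.
dC/dt = (Q/V) C_in − (Q/V + k) C; effective rate a = Q/V + k = 0.049330 + 0.0878 = 0.13713 min⁻¹.
C_ss = Q C_in/(Q + kV) = 2.0792 mol/L; C(t) = C_ss + (C₀ − C_ss) e^(−a t).
C(19.7) = 2.0792 + (1.5508)·e^(−0.13713·19.7) = 2.0792 + (1.5508)·0.067108 = 2.1833 mol/L.

2.18 mol/L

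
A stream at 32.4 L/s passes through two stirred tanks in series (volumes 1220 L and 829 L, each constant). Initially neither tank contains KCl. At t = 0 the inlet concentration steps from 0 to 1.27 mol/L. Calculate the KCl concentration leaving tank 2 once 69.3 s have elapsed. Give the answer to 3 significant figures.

0.820 mol/L

Each tank obeys Vᵢ dCᵢ/dt = Q(Cᵢ₋₁ − Cᵢ), so τᵢ = Vᵢ/Q.
τ₁ = 1220/32.4 = 37.654 s; τ₂ = 829/32.4 = 25.586 s.
Tank 1: C₁ = C_in(1 − e^(−t/τ₁)). Tank 2 (τ₁ ≠ τ₂): C₂ = C_in[1 − (τ₁ e^(−t/τ₁) − τ₂ e^(−t/τ₂))/(τ₁ − τ₂)].
At t = 69.3: e^(−t/τ₁) = 0.15875, e^(−t/τ₂) = 0.066639.
C₂ = 1.27·[1 − (37.654·0.15875 − 25.586·0.066639)/(12.068)] = 1.27·0.64596 = 0.82036 mol/L.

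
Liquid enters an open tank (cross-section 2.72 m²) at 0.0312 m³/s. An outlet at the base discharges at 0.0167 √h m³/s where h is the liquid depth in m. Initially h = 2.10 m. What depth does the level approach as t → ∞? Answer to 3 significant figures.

3.49 m

A dh/dt = Q_in − 0.0167 √h. Steady state requires inflow = outflow:
Q_in = 0.0167 √h_ss ⇒ √h_ss = 0.0312/0.0167 = 1.8683.
h_ss = 1.8683² = 3.4904 m. (Since h₀ = 2.10 m < h_ss, the level will rise toward this value.)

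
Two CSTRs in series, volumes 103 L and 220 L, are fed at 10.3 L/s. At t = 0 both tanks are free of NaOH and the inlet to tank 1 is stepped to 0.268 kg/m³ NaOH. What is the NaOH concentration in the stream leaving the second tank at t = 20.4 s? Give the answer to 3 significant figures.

Time constants: τᵢ = Vᵢ/Q for each well-mixed tank.
τ₁ = 103/10.3 = 10.000 s; τ₂ = 220/10.3 = 21.359 s.
Tank 1: C₁ = C_in(1 − e^(−t/τ₁)). Tank 2 (τ₁ ≠ τ₂): C₂ = C_in[1 − (τ₁ e^(−t/τ₁) − τ₂ e^(−t/τ₂))/(τ₁ − τ₂)].
At t = 20.4: e^(−t/τ₁) = 0.13003, e^(−t/τ₂) = 0.38478.
C₂ = 0.268·[1 − (10.000·0.13003 − 21.359·0.38478)/(-11.359)] = 0.268·0.39096 = 0.10478 kg/m³.

0.105 kg/m³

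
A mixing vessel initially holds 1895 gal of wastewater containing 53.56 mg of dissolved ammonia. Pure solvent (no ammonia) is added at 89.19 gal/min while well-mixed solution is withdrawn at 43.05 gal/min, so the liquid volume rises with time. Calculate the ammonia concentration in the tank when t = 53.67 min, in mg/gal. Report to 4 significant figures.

Let m(t) be the amount of ammonia. Volume: V(t) = V₀ + (Q_in − Q_out) t = 1895 + 46.1400 t; V(53.67) = 4371.33 gal.
Solute balance: dm/dt = 0 − Q_out C = −Q_out m/V(t).
Separate: dm/m = −Q_out dt/V(t) ⇒ ln(m/m₀) = −(Q_out/(Q_in−Q_out)) ln(V/V₀).
m = m₀ (V₀/V)^(Q_out/(Q_in−Q_out)) = 53.56 × (1895/4371.33)^(0.933030) = 24.5554 mg.
C = m/V = 24.5554/4371.33 = 0.00561736 mg/gal.

0.005617 mg/gal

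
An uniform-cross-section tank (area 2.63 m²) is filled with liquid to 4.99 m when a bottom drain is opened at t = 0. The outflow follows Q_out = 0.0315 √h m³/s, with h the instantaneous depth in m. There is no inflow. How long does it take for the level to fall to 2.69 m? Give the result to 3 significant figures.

99.1 s

Accumulation of liquid (constant cross-section A): A dh/dt = −0.0315 √h.
∫ h^(−1/2) dh = −(0.0315/A) ∫ dt, giving 2√h = 2√h₀ − (0.0315/A) t.
t = 2A(√h₀ − √h)/0.0315 = 2·2.63·(√4.99 − √2.69)/0.0315
  = 5.2600 × (2.2338 − 1.6401) / 0.0315 = 99.140 s.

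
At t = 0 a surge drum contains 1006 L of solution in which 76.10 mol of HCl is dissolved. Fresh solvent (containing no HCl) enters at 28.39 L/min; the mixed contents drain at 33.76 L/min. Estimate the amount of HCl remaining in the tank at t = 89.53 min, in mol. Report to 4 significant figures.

Total volume: dV/dt = Q_in − Q_out = -5.37000 L/min, so V(t) = 1006 − 5.37000 t and V(89.53) = 525.224 L.
No HCl enters, so dm/dt = −Q_out · (m/V).
dm/m = −Q_out dt/(V₀ − 5.37000 t); integrating gives ln(m/m₀) = −(Q_out/(Q_in−Q_out)) ln(V/V₀).
m = m₀ (V₀/V)^(Q_out/(Q_in−Q_out)) = 76.10 × (1006/525.224)^(-6.28678) = 1.27914 mol.

1.279 mol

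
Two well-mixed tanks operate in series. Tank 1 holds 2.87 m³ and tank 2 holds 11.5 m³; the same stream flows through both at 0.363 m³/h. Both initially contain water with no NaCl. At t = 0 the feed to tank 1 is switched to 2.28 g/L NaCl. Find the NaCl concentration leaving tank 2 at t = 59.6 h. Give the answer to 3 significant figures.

1.82 g/L

Time constants: τᵢ = Vᵢ/Q for each well-mixed tank.
τ₁ = 2.87/0.363 = 7.9063 h; τ₂ = 11.5/0.363 = 31.680 h.
Solving the cascade with C₁(0)=C₂(0)=0 gives C₂(t) = C_in[1 − (τ₁ e^(−t/τ₁) − τ₂ e^(−t/τ₂))/(τ₁ − τ₂)].
At t = 59.6: e^(−t/τ₁) = 0.00053232, e^(−t/τ₂) = 0.15239.
C₂ = 2.28·[1 − (7.9063·0.00053232 − 31.680·0.15239)/(-23.774)] = 2.28·0.79710 = 1.8174 g/L.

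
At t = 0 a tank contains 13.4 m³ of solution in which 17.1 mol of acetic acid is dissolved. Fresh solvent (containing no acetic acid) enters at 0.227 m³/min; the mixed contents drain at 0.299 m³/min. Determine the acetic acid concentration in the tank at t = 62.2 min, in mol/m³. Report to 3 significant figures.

Let m(t) be the amount of acetic acid. Volume: V(t) = V₀ + (Q_in − Q_out) t = 13.4 − 0.072000 t; V(62.2) = 8.9216 m³.
No acetic acid enters, so dm/dt = −Q_out · (m/V).
Separate: dm/m = −Q_out dt/V(t) ⇒ ln(m/m₀) = −(Q_out/(Q_in−Q_out)) ln(V/V₀).
m = m₀ (V₀/V)^(Q_out/(Q_in−Q_out)) = 17.1 × (13.4/8.9216)^(-4.1528) = 3.1576 mol.
C = m/V = 3.1576/8.9216 = 0.35393 mol/m³.

0.354 mol/m³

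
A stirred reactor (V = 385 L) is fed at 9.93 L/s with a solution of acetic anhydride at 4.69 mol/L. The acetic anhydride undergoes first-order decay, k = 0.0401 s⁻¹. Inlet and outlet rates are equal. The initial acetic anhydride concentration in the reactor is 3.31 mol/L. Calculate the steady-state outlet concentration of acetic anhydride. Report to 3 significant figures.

V dC/dt = Q(C_in − C) − k V C.
Steady state (dC/dt = 0): C_ss = Q C_in/(Q + kV) = C_in/(1 + kV/Q).
C_ss = 9.93·4.69/(9.93 + 0.0401·385) = 46.572/25.368 = 1.8358 mol/L.

1.84 mol/L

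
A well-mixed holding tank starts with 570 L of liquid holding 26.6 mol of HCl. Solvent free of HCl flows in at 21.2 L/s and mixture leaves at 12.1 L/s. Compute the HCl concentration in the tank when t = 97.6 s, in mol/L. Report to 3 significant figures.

Let m(t) be the amount of HCl. Volume: V(t) = V₀ + (Q_in − Q_out) t = 570 + 9.1000 t; V(97.6) = 1458.2 L.
Solute balance: dm/dt = 0 − Q_out C = −Q_out m/V(t).
dm/m = −Q_out dt/(V₀ + 9.1000 t); integrating gives ln(m/m₀) = −(Q_out/(Q_in−Q_out)) ln(V/V₀).
m = m₀ (V₀/V)^(Q_out/(Q_in−Q_out)) = 26.6 × (570/1458.2)^(1.3297) = 7.6290 mol.
C = m/V = 7.6290/1458.2 = 0.0052320 mol/L.

0.00523 mol/L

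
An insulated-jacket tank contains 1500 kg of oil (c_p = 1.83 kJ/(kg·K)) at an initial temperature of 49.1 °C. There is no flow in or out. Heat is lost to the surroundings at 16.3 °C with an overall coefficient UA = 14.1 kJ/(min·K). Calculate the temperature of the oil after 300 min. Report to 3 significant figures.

23.3 °C

Heat balance on the well-mixed liquid: M c_p dT/dt = −UA(T − T_amb).
dT/dt = (T_ss − T)/τ with T_ss = T_amb = 16.300 °C, τ = M c_p/UA = 1500·1.83/14.1 = 194.68 min.
Solution: T(t) = T_ss + (T₀ − T_ss) e^(−t/τ).
T(300) = 16.300 + (32.800)·0.21417 = 23.325 °C.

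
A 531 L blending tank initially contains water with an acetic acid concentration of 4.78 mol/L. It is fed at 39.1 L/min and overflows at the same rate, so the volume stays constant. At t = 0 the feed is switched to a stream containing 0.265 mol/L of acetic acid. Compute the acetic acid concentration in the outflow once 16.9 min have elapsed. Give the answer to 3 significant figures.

1.57 mol/L

Species balance on the tank: V dC/dt = Q(C_in − C).
Rewrite as dC/dt + C/τ = C_in/τ, τ = V/Q = 13.581 min.
Integrating: C(t) = C_in + (C₀ − C_in) e^(−t/τ).
C(16.9) = 0.265 + (4.78 − 0.265)·e^(−16.9/13.581) = 0.265 + (4.5150)·0.28811 = 1.5658 mol/L.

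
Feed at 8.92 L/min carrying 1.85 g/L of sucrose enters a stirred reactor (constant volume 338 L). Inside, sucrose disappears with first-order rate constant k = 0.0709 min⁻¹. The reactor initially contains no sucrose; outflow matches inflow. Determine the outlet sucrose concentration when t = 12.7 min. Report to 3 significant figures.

Accumulation = in − out − consumed: V dC/dt = Q C_in − Q C − k V C.
This is linear with rate a = Q/V + k = 0.097291 min⁻¹.
C_ss = Q C_in/(Q + kV) = 0.50182 g/L; C(t) = C_ss + (C₀ − C_ss) e^(−a t).
C(12.7) = 0.50182 + (-0.50182)·e^(−0.097291·12.7) = 0.50182 + (-0.50182)·0.29066 = 0.35596 g/L.

0.356 g/L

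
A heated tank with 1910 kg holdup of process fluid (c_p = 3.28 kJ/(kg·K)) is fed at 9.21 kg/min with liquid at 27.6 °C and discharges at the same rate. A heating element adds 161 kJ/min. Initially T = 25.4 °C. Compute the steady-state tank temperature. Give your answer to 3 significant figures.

M c_p dT/dt = ṁ c_p (T_in − T) + Q̇.
At steady state dT/dt = 0 ⇒ T_ss = T_in + Q̇/(ṁ c_p) = 27.6 + 161/(9.21·3.28) = 32.930 °C.

32.9 °C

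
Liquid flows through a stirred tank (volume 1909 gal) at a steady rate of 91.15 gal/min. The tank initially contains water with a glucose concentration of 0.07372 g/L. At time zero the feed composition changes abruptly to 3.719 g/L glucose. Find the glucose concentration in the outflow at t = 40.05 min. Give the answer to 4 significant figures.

3.180 g/L

Unsteady species balance (constant V, well mixed): V dC/dt = Q(C_in − C).
Rewrite as dC/dt + C/τ = C_in/τ, τ = V/Q = 20.9435 min.
Solution: C(t) = C_in + (C₀ − C_in) e^(−t/τ).
C(40.05) = 3.719 + (0.07372 − 3.719)·e^(−40.05/20.9435) = 3.719 + (-3.64528)·0.147742 = 3.18044 g/L.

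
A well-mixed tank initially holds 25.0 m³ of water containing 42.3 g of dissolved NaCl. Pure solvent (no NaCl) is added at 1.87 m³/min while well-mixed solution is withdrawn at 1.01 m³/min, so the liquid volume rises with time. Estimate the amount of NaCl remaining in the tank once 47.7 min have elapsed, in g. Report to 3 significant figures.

Let m(t) be the amount of NaCl. Volume: V(t) = V₀ + (Q_in − Q_out) t = 25.0 + 0.86000 t; V(47.7) = 66.022 m³.
Solute balance: dm/dt = 0 − Q_out C = −Q_out m/V(t).
Separate: dm/m = −Q_out dt/V(t) ⇒ ln(m/m₀) = −(Q_out/(Q_in−Q_out)) ln(V/V₀).
m = m₀ (V₀/V)^(Q_out/(Q_in−Q_out)) = 42.3 × (25.0/66.022)^(1.1744) = 13.522 g.

13.5 g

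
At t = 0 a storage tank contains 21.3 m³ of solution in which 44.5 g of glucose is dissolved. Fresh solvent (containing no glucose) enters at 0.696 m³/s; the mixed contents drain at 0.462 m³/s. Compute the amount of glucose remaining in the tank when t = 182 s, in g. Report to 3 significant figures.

5.09 g

Total volume: dV/dt = Q_in − Q_out = 0.23400 m³/s, so V(t) = 21.3 + 0.23400 t and V(182) = 63.888 m³.
Species balance (pure solvent in): dm/dt = −Q_out · m/V(t).
Separate: dm/m = −Q_out dt/V(t) ⇒ ln(m/m₀) = −(Q_out/(Q_in−Q_out)) ln(V/V₀).
m = m₀ (V₀/V)^(Q_out/(Q_in−Q_out)) = 44.5 × (21.3/63.888)^(1.9744) = 5.0876 g.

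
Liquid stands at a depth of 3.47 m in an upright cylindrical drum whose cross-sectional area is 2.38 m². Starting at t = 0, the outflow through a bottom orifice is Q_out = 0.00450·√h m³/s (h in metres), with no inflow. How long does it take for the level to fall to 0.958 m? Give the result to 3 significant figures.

935 s

With no inflow, A dh/dt = −0.00450 √h.
Separate and integrate: 2(√h − √h₀) = −(0.00450/A) t.
t = 2A(√h₀ − √h)/0.00450 = 2·2.38·(√3.47 − √0.958)/0.00450
  = 4.7600 × (1.8628 − 0.97877) / 0.00450 = 935.10 s.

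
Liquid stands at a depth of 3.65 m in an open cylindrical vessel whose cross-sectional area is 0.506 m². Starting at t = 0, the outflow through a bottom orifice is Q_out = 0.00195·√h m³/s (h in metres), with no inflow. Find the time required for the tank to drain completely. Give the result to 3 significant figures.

991 s

Accumulation of liquid (constant cross-section A): A dh/dt = −0.00195 √h.
∫ h^(−1/2) dh = −(0.00195/A) ∫ dt, giving 2√h = 2√h₀ − (0.00195/A) t.
Tank is empty when √h = 0: t_empty = 2A√h₀/0.00195.
t_empty = 2·0.506·√3.65/0.00195 = 1.0120·1.9105/0.00195 = 991.50 s.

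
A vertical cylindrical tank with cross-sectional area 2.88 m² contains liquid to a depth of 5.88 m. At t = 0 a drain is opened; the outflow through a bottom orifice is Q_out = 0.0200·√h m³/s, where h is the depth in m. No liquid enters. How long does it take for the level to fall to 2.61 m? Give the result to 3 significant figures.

233 s

Unsteady balance on liquid volume: A dh/dt = −0.0200 √h.
∫ h^(−1/2) dh = −(0.0200/A) ∫ dt, giving 2√h = 2√h₀ − (0.0200/A) t.
t = 2A(√h₀ − √h)/0.0200 = 2·2.88·(√5.88 − √2.61)/0.0200
  = 5.7600 × (2.4249 − 1.6155) / 0.0200 = 233.08 s.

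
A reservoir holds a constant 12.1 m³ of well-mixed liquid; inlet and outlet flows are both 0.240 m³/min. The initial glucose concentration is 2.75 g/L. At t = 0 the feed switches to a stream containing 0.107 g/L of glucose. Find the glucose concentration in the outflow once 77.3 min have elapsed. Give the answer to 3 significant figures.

0.677 g/L

Accumulation = in − out for the solute gives V dC/dt = Q(C_in − C).
Time constant τ = V/Q = 12.1/0.240 = 50.417 min.
Solution: C(t) = C_in + (C₀ − C_in) e^(−t/τ).
C(77.3) = 0.107 + (2.75 − 0.107)·e^(−77.3/50.417) = 0.107 + (2.6430)·0.21584 = 0.67746 g/L.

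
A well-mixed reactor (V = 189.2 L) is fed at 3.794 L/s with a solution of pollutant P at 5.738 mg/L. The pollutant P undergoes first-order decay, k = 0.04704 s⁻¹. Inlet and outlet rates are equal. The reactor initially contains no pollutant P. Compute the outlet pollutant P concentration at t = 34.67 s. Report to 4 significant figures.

Species balance: V dC/dt = Q C_in − Q C − k V C.
This is linear with rate a = Q/V + k = 0.0670929 s⁻¹.
C_ss = Q C_in/(Q + kV) = 1.71499 mg/L; C(t) = C_ss + (C₀ − C_ss) e^(−a t).
C(34.67) = 1.71499 + (-1.71499)·e^(−0.0670929·34.67) = 1.71499 + (-1.71499)·0.0976750 = 1.54747 mg/L.

1.547 mg/L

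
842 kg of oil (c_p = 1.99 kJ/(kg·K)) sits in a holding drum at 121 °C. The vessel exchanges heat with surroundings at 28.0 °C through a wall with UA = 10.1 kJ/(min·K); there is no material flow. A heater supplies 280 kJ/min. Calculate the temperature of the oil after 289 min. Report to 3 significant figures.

M c_p dT/dt = −UA(T − T_amb) + Q̇.
dT/dt = (T_ss − T)/τ with T_ss = T_amb + Q̇/UA = 28.0 + 280/10.1 = 55.723 °C, τ = M c_p/UA = 842·1.99/10.1 = 165.90 min.
T approaches T_ss exponentially: T(t) = T_ss + (T₀ − T_ss) e^(−t/τ).
T(289) = 55.723 + (65.277)·0.17517 = 67.157 °C.

67.2 °C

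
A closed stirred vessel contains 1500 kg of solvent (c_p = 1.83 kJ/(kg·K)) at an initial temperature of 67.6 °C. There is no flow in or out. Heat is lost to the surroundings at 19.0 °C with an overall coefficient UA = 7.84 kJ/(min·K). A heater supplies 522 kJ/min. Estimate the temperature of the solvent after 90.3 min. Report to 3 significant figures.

Heat balance on the well-mixed liquid: M c_p dT/dt = −UA(T − T_amb) + Q̇.
dT/dt = (T_ss − T)/τ with T_ss = T_amb + Q̇/UA = 19.0 + 522/7.84 = 85.582 °C, τ = M c_p/UA = 1500·1.83/7.84 = 350.13 min.
Integrating: T(t) = T_ss + (T₀ − T_ss) e^(−t/τ).
T(90.3) = 85.582 + (-17.982)·0.77267 = 71.688 °C.

71.7 °C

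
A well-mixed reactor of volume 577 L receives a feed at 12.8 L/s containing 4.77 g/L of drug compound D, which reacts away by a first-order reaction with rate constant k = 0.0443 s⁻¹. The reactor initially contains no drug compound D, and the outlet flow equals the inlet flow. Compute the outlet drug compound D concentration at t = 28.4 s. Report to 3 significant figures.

Species balance: V dC/dt = Q C_in − Q C − k V C.
dC/dt = (Q/V) C_in − (Q/V + k) C; effective rate a = Q/V + k = 0.022184 + 0.0443 = 0.066484 s⁻¹.
C_ss = Q C_in/(Q + kV) = 1.5916 g/L; C(t) = C_ss + (C₀ − C_ss) e^(−a t).
C(28.4) = 1.5916 + (-1.5916)·e^(−0.066484·28.4) = 1.5916 + (-1.5916)·0.15135 = 1.3507 g/L.

1.35 g/L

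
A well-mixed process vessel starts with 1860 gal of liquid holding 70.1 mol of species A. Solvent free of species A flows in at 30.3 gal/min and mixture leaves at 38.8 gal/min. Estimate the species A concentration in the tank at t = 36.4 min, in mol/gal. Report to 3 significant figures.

0.0197 mol/gal

Let m(t) be the amount of species A. Volume: V(t) = V₀ + (Q_in − Q_out) t = 1860 − 8.5000 t; V(36.4) = 1550.6 gal.
No species A enters, so dm/dt = −Q_out · (m/V).
Separate: dm/m = −Q_out dt/V(t) ⇒ ln(m/m₀) = −(Q_out/(Q_in−Q_out)) ln(V/V₀).
m = m₀ (V₀/V)^(Q_out/(Q_in−Q_out)) = 70.1 × (1860/1550.6)^(-4.5647) = 30.552 mol.
C = m/V = 30.552/1550.6 = 0.019704 mol/gal.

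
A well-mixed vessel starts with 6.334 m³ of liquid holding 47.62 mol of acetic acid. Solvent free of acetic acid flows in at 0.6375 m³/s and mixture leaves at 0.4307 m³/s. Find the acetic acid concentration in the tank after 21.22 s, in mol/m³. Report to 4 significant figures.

1.484 mol/m³

Total volume: dV/dt = Q_in − Q_out = 0.206800 m³/s, so V(t) = 6.334 + 0.206800 t and V(21.22) = 10.7223 m³.
Solute balance: dm/dt = 0 − Q_out C = −Q_out m/V(t).
Separate: dm/m = −Q_out dt/V(t) ⇒ ln(m/m₀) = −(Q_out/(Q_in−Q_out)) ln(V/V₀).
m = m₀ (V₀/V)^(Q_out/(Q_in−Q_out)) = 47.62 × (6.334/10.7223)^(2.08269) = 15.9099 mol.
C = m/V = 15.9099/10.7223 = 1.48381 mol/m³.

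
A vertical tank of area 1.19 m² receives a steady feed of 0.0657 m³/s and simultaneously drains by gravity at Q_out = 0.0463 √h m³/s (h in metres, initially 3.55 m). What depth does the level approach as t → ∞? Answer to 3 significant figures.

2.01 m

A dh/dt = Q_in − 0.0463 √h. Steady state requires inflow = outflow:
Q_in = 0.0463 √h_ss ⇒ √h_ss = 0.0657/0.0463 = 1.4190.
h_ss = 1.4190² = 2.0136 m. (Since h₀ = 3.55 m > h_ss, the level will fall toward this value.)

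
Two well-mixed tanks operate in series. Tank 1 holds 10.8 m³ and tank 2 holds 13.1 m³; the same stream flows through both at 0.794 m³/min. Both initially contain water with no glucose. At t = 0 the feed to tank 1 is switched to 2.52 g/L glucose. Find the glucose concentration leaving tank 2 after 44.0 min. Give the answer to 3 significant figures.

1.99 g/L

Time constants: τᵢ = Vᵢ/Q for each well-mixed tank.
τ₁ = 10.8/0.794 = 13.602 min; τ₂ = 13.1/0.794 = 16.499 min.
Tank 1: C₁ = C_in(1 − e^(−t/τ₁)). Tank 2 (τ₁ ≠ τ₂): C₂ = C_in[1 − (τ₁ e^(−t/τ₁) − τ₂ e^(−t/τ₂))/(τ₁ − τ₂)].
At t = 44.0: e^(−t/τ₁) = 0.039367, e^(−t/τ₂) = 0.069469.
C₂ = 2.52·[1 − (13.602·0.039367 − 16.499·0.069469)/(-2.8967)] = 2.52·0.78918 = 1.9887 g/L.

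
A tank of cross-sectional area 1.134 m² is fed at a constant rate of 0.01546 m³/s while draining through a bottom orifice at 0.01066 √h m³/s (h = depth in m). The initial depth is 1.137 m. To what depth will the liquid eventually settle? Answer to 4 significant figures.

2.103 m

Accumulation of liquid (constant cross-section A): A dh/dt = Q_in − 0.01066 √h. At steady state dh/dt = 0:
Q_in = 0.01066 √h_ss ⇒ √h_ss = 0.01546/0.01066 = 1.45028.
h_ss = 1.45028² = 2.10332 m. (Since h₀ = 1.137 m < h_ss, the level will rise toward this value.)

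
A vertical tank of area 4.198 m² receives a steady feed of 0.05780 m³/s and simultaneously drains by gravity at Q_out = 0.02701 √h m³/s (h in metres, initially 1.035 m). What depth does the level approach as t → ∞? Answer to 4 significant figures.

A dh/dt = Q_in − 0.02701 √h. Steady state requires inflow = outflow:
Q_in = 0.02701 √h_ss ⇒ √h_ss = 0.05780/0.02701 = 2.13995.
h_ss = 2.13995² = 4.57938 m. (Since h₀ = 1.035 m < h_ss, the level will rise toward this value.)

4.579 m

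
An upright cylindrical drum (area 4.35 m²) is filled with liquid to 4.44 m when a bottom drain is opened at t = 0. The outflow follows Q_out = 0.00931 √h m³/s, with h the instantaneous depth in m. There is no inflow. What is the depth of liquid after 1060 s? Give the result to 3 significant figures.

0.946 m

Unsteady balance on liquid volume: A dh/dt = −0.00931 √h.
Separate and integrate: 2(√h − √h₀) = −(0.00931/A) t.
√h = √4.44 − 0.00931·1060/(2·4.35) = 2.1071 − 1.1343 = 0.97281.
h = 0.97281² = 0.94636 m.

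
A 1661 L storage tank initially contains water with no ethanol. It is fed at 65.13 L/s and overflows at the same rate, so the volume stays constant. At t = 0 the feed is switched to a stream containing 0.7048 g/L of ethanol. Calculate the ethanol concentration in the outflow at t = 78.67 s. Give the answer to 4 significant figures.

0.6726 g/L

Transient balance on the dissolved component: V dC/dt = Q(C_in − C).
So dC/dt = (C_in − C)/τ with τ = V/Q = 1661/65.13 = 25.5028 s.
Solution: C(t) = C_in + (C₀ − C_in) e^(−t/τ).
C(78.67) = 0.7048 + (0 − 0.7048)·e^(−78.67/25.5028) = 0.7048 + (-0.704800)·0.0457413 = 0.672562 g/L.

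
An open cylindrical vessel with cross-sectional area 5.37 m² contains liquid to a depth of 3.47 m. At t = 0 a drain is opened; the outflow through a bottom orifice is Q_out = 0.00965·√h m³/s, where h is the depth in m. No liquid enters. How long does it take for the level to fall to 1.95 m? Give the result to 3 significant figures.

519 s

Mass balance (ρ constant): A dh/dt = −0.00965 √h.
This is separable: 2 d(√h)/dt = −0.00965/A, so √h = √h₀ − (0.00965/(2A)) t.
t = 2A(√h₀ − √h)/0.00965 = 2·5.37·(√3.47 − √1.95)/0.00965
  = 10.740 × (1.8628 − 1.3964) / 0.00965 = 519.05 s.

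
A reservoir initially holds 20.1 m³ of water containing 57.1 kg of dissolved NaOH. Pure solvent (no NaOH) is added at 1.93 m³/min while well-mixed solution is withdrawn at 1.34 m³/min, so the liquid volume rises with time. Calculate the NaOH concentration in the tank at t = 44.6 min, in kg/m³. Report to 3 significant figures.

0.184 kg/m³

Total volume: dV/dt = Q_in − Q_out = 0.59000 m³/min, so V(t) = 20.1 + 0.59000 t and V(44.6) = 46.414 m³.
Solute balance: dm/dt = 0 − Q_out C = −Q_out m/V(t).
Separate: dm/m = −Q_out dt/V(t) ⇒ ln(m/m₀) = −(Q_out/(Q_in−Q_out)) ln(V/V₀).
m = m₀ (V₀/V)^(Q_out/(Q_in−Q_out)) = 57.1 × (20.1/46.414)^(2.2712) = 8.5343 kg.
C = m/V = 8.5343/46.414 = 0.18387 kg/m³.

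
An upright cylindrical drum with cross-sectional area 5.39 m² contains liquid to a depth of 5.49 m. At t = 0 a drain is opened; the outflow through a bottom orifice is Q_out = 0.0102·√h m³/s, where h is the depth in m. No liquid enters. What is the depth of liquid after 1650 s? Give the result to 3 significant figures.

0.611 m

A dh/dt = −Q_out = −0.0102 √h.
∫ h^(−1/2) dh = −(0.0102/A) ∫ dt, giving 2√h = 2√h₀ − (0.0102/A) t.
√h = √5.49 − 0.0102·1650/(2·5.39) = 2.3431 − 1.5612 = 0.78185.
h = 0.78185² = 0.61129 m.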